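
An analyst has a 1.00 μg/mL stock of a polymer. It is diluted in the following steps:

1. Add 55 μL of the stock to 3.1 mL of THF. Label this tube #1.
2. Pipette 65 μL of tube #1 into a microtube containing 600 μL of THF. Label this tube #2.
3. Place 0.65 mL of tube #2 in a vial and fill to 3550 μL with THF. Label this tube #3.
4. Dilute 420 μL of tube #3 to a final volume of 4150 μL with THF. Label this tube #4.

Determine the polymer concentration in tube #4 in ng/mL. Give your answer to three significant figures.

Step 1: 55 μL + 3.1 mL = 3155 μL total → factor 3155/55 = 57.364
Step 2: 65 μL + 600 μL = 665 μL total → factor 665/65 = 10.231
Step 3: 0.65 mL brought to 3550 μL → factor 3.55/0.65 = 5.4615
Step 4: 420 μL brought to 4150 μL → factor 4150/420 = 9.881
Overall dilution factor = 57.364 × 10.231 × 5.4615 × 9.881 = 31671
Final = 1.00 μg/mL / 31671 = 3.157 × 10^-5 μg/mL = 0.0316 ng/mL

0.0316 ng/mL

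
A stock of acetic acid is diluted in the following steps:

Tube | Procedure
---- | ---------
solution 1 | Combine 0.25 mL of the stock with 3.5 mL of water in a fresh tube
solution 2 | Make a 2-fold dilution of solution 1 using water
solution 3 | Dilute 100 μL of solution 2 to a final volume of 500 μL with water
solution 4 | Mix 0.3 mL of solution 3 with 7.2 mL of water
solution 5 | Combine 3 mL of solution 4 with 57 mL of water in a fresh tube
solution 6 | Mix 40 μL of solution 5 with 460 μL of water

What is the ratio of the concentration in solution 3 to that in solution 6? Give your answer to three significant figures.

6.25 × 10^3

Step 1: 0.25 mL + 3.5 mL = 3.75 mL total → factor 3.75/0.25 = 15
Step 2: 2-fold → factor 2
Step 3: 100 μL brought to 500 μL → factor 500/100 = 5
Step 4: 0.3 mL + 7.2 mL = 7.5 mL total → factor 7.5/0.3 = 25
Step 5: 3 mL + 57 mL = 60 mL total → factor 60/3 = 20
Step 6: 40 μL + 460 μL = 500 μL total → factor 500/40 = 12.5
Dilution factor to solution 3 = 150; to solution 6 = 9.375 × 10^5
[solution 3]/[solution 6] = (factor to solution 6)/(factor to solution 3) = 9.375 × 10^5/150 = 6.25 × 10^3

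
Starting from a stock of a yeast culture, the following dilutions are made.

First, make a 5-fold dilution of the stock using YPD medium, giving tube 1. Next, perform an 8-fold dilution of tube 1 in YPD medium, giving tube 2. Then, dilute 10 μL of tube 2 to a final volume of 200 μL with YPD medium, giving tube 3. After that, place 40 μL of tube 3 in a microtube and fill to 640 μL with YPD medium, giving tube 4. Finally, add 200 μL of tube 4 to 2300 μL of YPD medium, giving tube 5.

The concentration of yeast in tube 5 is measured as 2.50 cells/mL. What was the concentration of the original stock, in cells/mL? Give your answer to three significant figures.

4.00 × 10^5 cells/mL

Step 1: 5-fold → factor 5
Step 2: 8-fold → factor 8
Step 3: 10 μL brought to 200 μL → factor 200/10 = 20
Step 4: 40 μL brought to 640 μL → factor 640/40 = 16
Step 5: 200 μL + 2300 μL = 2500 μL total → factor 2500/200 = 12.5
Overall dilution factor = 5 × 8 × 20 × 16 × 12.5 = 1.6 × 10^5
Stock = 2.50 cells/mL × 1.6 × 10^5 = 4.00 × 10^5 cells/mL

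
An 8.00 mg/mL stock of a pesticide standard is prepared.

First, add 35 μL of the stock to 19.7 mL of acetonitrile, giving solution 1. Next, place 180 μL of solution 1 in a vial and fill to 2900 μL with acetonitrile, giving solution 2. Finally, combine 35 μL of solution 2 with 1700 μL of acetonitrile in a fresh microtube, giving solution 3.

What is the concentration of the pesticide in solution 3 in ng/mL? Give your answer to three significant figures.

Step 1: 35 μL + 19.7 mL = 19735 μL total → factor 19735/35 = 563.86
Step 2: 180 μL brought to 2900 μL → factor 2900/180 = 16.111
Step 3: 35 μL + 1700 μL = 1735 μL total → factor 1735/35 = 49.571
Overall dilution factor = 563.86 × 16.111 × 49.571 = 4.5032 × 10^5
Final = 8.00 mg/mL / 4.5032 × 10^5 = 1.776 × 10^-5 mg/mL = 17.8 ng/mL

17.8 ng/mL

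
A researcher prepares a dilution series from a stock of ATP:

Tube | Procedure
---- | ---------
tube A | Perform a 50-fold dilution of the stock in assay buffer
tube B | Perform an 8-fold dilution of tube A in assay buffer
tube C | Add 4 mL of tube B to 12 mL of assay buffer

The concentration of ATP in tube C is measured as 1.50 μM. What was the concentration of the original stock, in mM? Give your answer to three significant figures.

Step 1: 50-fold → factor 50
Step 2: 8-fold → factor 8
Step 3: 4 mL + 12 mL = 16 mL total → factor 16/4 = 4
Overall dilution factor = 50 × 8 × 4 = 1600
Stock = 1.50 μM × 1600 = 2400 μM = 2.40 mM

2.40 mM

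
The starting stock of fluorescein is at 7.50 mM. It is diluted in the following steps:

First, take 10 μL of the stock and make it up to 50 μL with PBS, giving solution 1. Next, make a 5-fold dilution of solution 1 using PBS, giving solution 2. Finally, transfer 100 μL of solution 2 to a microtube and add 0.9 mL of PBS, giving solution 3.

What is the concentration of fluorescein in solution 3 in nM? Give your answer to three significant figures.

Step 1: 10 μL brought to 50 μL → factor 50/10 = 5
Step 2: 5-fold → factor 5
Step 3: 100 μL + 0.9 mL = 1000 μL total → factor 1000/100 = 10
Overall dilution factor = 5 × 5 × 10 = 250
Final = 7.50 mM / 250 = 0.03000 mM = 3.00 × 10^4 nM

3.00 × 10^4 nM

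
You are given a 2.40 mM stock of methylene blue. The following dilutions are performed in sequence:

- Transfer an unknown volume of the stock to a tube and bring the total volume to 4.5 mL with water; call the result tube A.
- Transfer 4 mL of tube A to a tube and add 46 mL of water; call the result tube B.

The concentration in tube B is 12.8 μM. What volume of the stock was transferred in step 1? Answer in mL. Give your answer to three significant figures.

0.300 mL

Step 1: v brought to 4.5 mL → factor = 4.5 mL/v
Step 2: 4 mL + 46 mL = 50 mL total → factor 50/4 = 12.5
Product of known-step factors = 12.5
Overall factor = 2.40 mM / (12.8 μM) = 187.5
Step-1 factor = 187.5 / 12.5 = 15
v = 4.5 mL / 15 = 0.300 mL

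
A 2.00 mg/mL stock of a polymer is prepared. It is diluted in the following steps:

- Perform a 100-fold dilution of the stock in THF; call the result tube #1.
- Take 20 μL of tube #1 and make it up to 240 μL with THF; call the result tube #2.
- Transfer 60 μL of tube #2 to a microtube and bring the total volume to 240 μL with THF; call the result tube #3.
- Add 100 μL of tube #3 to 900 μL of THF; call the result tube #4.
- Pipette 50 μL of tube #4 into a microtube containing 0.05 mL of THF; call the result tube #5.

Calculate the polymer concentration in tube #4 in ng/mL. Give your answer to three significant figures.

Step 1: 100-fold → factor 100
Step 2: 20 μL brought to 240 μL → factor 240/20 = 12
Step 3: 60 μL brought to 240 μL → factor 240/60 = 4
Step 4: 100 μL + 900 μL = 1000 μL total → factor 1000/100 = 10
Dilution factor through tube #4 = 100 × 12 × 4 × 10 = 48000
[tube #4] = 2.00 mg/mL / 48000 = 4.167 × 10^-5 mg/mL = 41.7 ng/mL

41.7 ng/mL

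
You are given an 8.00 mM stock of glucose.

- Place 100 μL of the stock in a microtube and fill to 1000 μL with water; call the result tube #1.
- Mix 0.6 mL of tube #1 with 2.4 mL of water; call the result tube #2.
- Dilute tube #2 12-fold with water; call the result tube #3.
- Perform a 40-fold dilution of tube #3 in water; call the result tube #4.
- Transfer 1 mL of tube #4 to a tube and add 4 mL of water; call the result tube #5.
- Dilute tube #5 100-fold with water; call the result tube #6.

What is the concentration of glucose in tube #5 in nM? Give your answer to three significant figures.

66.7 nM

Step 1: 100 μL brought to 1000 μL → factor 1000/100 = 10
Step 2: 0.6 mL + 2.4 mL = 3 mL total → factor 3/0.6 = 5
Step 3: 12-fold → factor 12
Step 4: 40-fold → factor 40
Step 5: 1 mL + 4 mL = 5 mL total → factor 5/1 = 5
Dilution factor through tube #5 = 10 × 5 × 12 × 40 × 5 = 1.2 × 10^5
[tube #5] = 8.00 mM / 1.2 × 10^5 = 6.667 × 10^-5 mM = 66.7 nM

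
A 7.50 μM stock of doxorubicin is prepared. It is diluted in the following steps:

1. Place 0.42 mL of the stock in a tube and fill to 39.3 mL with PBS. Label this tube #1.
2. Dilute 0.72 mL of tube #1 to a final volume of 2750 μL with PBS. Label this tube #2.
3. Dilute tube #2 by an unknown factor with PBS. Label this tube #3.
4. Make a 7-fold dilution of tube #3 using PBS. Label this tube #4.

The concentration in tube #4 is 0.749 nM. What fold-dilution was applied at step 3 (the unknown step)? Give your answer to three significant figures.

4.00-fold

Step 1: 0.42 mL brought to 39.3 mL → factor 39.3/0.42 = 93.571
Step 2: 0.72 mL brought to 2750 μL → factor 2.75/0.72 = 3.8194
Step 3: unknown factor x
Step 4: 7-fold → factor 7
Product of known-step factors = 2501.7
Overall factor = 7.50 μM / (0.749 nM) = 10013
x = 10013 / 2501.7 = 4.00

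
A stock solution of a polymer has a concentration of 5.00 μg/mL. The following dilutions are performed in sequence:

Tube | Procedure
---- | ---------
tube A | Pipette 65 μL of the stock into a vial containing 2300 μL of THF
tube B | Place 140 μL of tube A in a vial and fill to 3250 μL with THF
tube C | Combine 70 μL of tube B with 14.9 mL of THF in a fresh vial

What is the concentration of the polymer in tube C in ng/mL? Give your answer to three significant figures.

0.0277 ng/mL

Step 1: 65 μL + 2300 μL = 2365 μL total → factor 2365/65 = 36.385
Step 2: 140 μL brought to 3250 μL → factor 3250/140 = 23.214
Step 3: 70 μL + 14.9 mL = 14970 μL total → factor 14970/70 = 213.86
Dilution factor through tube C = 36.385 × 23.214 × 213.86 = 1.8063 × 10^5
[tube C] = 5.00 μg/mL / 1.8063 × 10^5 = 2.768 × 10^-5 μg/mL = 0.0277 ng/mL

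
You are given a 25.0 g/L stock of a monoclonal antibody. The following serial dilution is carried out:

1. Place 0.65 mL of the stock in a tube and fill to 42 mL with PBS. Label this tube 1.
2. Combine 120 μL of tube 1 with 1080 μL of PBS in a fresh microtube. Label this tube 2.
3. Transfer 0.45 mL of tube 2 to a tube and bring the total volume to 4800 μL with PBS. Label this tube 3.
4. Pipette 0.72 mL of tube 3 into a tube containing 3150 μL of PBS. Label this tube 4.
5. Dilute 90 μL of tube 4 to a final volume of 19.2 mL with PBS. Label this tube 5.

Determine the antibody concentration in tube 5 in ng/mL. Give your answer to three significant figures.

Step 1: 0.65 mL brought to 42 mL → factor 42/0.65 = 64.615
Step 2: 120 μL + 1080 μL = 1200 μL total → factor 1200/120 = 10
Step 3: 0.45 mL brought to 4800 μL → factor 4.8/0.45 = 10.667
Step 4: 0.72 mL + 3150 μL = 3.87 mL total → factor 3.87/0.72 = 5.375
Step 5: 90 μL brought to 19.2 mL → factor 19200/90 = 213.33
Overall dilution factor = 64.615 × 10 × 10.667 × 5.375 × 213.33 = 7.9032 × 10^6
Final = 25.0 g/L / 7.9032 × 10^6 = 3.163 × 10^-6 g/L = 3.16 ng/mL

3.16 ng/mL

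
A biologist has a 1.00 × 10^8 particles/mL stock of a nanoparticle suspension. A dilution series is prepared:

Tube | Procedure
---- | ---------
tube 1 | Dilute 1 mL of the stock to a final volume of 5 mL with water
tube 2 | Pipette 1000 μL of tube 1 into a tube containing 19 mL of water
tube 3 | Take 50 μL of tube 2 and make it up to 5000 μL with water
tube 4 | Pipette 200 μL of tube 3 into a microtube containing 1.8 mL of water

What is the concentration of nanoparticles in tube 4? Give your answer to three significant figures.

Step 1: 1 mL brought to 5 mL → factor 5/1 = 5
Step 2: 1000 μL + 19 mL = 20000 μL total → factor 20000/1000 = 20
Step 3: 50 μL brought to 5000 μL → factor 5000/50 = 100
Step 4: 200 μL + 1.8 mL = 2000 μL total → factor 2000/200 = 10
Overall dilution factor = 5 × 20 × 100 × 10 = 1 × 10^5
Final = 1.00 × 10^8 particles/mL / 1 × 10^5 = 1.00 × 10^3 particles/mL

1.00 × 10^3 particles/mL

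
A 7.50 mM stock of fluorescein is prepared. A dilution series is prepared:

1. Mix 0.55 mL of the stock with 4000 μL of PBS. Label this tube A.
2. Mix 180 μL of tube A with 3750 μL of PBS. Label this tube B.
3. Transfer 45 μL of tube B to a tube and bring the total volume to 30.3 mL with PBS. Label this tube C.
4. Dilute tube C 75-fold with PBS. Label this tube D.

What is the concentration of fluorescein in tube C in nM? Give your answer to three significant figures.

Step 1: 0.55 mL + 4000 μL = 4.55 mL total → factor 4.55/0.55 = 8.2727
Step 2: 180 μL + 3750 μL = 3930 μL total → factor 3930/180 = 21.833
Step 3: 45 μL brought to 30.3 mL → factor 30300/45 = 673.33
Dilution factor through tube C = 8.2727 × 21.833 × 673.33 = 1.2162 × 10^5
[tube C] = 7.50 mM / 1.2162 × 10^5 = 6.167 × 10^-5 mM = 61.7 nM

61.7 nM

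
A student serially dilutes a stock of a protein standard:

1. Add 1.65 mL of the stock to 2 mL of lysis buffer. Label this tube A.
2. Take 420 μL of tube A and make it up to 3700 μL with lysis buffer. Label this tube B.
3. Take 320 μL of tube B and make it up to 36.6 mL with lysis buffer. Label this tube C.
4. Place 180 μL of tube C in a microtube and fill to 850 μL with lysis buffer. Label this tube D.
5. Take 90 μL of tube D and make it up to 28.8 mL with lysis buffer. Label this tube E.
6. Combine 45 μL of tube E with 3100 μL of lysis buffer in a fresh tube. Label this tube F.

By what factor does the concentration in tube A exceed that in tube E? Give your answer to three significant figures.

Step 1: 1.65 mL + 2 mL = 3.65 mL total → factor 3.65/1.65 = 2.2121
Step 2: 420 μL brought to 3700 μL → factor 3700/420 = 8.8095
Step 3: 320 μL brought to 36.6 mL → factor 36600/320 = 114.38
Step 4: 180 μL brought to 850 μL → factor 850/180 = 4.7222
Step 5: 90 μL brought to 28.8 mL → factor 28800/90 = 320
Dilution factor to tube A = 2.2121; to tube E = 3.3681 × 10^6
[tube A]/[tube E] = (factor to tube E)/(factor to tube A) = 3.3681 × 10^6/2.2121 = 1.52 × 10^6

1.52 × 10^6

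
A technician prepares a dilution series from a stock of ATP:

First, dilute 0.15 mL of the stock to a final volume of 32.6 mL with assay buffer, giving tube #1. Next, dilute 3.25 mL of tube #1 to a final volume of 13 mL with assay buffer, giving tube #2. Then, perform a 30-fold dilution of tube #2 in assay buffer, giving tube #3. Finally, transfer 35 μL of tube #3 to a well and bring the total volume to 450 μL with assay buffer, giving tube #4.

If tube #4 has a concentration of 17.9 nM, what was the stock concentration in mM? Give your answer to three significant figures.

6.00 mM

Step 1: 0.15 mL brought to 32.6 mL → factor 32.6/0.15 = 217.33
Step 2: 3.25 mL brought to 13 mL → factor 13/3.25 = 4
Step 3: 30-fold → factor 30
Step 4: 35 μL brought to 450 μL → factor 450/35 = 12.857
Overall dilution factor = 217.33 × 4 × 30 × 12.857 = 3.3531 × 10^5
Stock = 17.9 nM × 3.3531 × 10^5 = 6.002 × 10^6 nM = 6.00 mM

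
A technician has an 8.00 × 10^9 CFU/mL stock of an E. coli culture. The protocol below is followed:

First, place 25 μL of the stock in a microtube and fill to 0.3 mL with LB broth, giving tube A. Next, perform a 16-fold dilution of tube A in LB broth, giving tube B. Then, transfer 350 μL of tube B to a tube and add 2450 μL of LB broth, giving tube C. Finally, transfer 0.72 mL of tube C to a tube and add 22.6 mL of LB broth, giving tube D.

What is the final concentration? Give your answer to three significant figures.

1.61 × 10^5 CFU/mL

Step 1: 25 μL brought to 0.3 mL → factor 300/25 = 12
Step 2: 16-fold → factor 16
Step 3: 350 μL + 2450 μL = 2800 μL total → factor 2800/350 = 8
Step 4: 0.72 mL + 22.6 mL = 23.32 mL total → factor 23.32/0.72 = 32.389
Overall dilution factor = 12 × 16 × 8 × 32.389 = 49749
Final = 8.00 × 10^9 CFU/mL / 49749 = 1.61 × 10^5 CFU/mL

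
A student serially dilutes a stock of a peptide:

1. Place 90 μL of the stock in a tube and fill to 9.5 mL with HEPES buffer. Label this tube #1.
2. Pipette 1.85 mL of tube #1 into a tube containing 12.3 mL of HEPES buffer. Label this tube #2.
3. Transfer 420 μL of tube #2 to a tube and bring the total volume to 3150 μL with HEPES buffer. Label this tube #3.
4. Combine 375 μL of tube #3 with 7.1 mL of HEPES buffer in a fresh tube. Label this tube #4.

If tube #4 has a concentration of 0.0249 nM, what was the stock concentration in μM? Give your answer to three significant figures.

3.01 μM

Step 1: 90 μL brought to 9.5 mL → factor 9500/90 = 105.56
Step 2: 1.85 mL + 12.3 mL = 14.15 mL total → factor 14.15/1.85 = 7.6486
Step 3: 420 μL brought to 3150 μL → factor 3150/420 = 7.5
Step 4: 375 μL + 7.1 mL = 7475 μL total → factor 7475/375 = 19.933
Overall dilution factor = 105.56 × 7.6486 × 7.5 × 19.933 = 1.207 × 10^5
Stock = 0.0249 nM × 1.207 × 10^5 = 3005 nM = 3.01 μM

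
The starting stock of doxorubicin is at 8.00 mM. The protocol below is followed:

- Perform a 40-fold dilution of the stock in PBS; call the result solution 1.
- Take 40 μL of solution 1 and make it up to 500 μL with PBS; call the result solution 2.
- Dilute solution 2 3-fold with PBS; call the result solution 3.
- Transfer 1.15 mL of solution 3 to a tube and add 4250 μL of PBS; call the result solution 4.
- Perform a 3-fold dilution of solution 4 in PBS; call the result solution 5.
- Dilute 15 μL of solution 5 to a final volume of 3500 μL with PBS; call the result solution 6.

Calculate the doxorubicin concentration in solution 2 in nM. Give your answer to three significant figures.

1.60 × 10^4 nM

Step 1: 40-fold → factor 40
Step 2: 40 μL brought to 500 μL → factor 500/40 = 12.5
Dilution factor through solution 2 = 40 × 12.5 = 500
[solution 2] = 8.00 mM / 500 = 0.01600 mM = 1.60 × 10^4 nM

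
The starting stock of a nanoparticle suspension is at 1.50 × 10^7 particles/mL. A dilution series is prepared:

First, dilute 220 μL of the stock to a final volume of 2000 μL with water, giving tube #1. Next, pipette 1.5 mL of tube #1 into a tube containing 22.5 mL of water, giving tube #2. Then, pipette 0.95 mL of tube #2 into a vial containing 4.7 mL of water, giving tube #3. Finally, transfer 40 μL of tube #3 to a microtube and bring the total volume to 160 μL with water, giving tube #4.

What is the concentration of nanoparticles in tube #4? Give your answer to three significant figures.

Step 1: 220 μL brought to 2000 μL → factor 2000/220 = 9.0909
Step 2: 1.5 mL + 22.5 mL = 24 mL total → factor 24/1.5 = 16
Step 3: 0.95 mL + 4.7 mL = 5.65 mL total → factor 5.65/0.95 = 5.9474
Step 4: 40 μL brought to 160 μL → factor 160/40 = 4
Overall dilution factor = 9.0909 × 16 × 5.9474 × 4 = 3460.3
Final = 1.50 × 10^7 particles/mL / 3460.3 = 4.33 × 10^3 particles/mL

4.33 × 10^3 particles/mL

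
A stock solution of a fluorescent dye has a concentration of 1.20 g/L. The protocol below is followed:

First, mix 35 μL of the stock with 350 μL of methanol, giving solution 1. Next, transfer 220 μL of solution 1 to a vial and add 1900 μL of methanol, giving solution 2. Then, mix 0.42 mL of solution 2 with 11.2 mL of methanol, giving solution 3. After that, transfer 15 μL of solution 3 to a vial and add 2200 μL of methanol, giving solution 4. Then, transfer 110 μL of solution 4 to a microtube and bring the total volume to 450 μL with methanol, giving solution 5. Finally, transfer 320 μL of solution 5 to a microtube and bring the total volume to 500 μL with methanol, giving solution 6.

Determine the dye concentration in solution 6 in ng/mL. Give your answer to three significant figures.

0.434 ng/mL

Step 1: 35 μL + 350 μL = 385 μL total → factor 385/35 = 11
Step 2: 220 μL + 1900 μL = 2120 μL total → factor 2120/220 = 9.6364
Step 3: 0.42 mL + 11.2 mL = 11.62 mL total → factor 11.62/0.42 = 27.667
Step 4: 15 μL + 2200 μL = 2215 μL total → factor 2215/15 = 147.67
Step 5: 110 μL brought to 450 μL → factor 450/110 = 4.0909
Step 6: 320 μL brought to 500 μL → factor 500/320 = 1.5625
Overall dilution factor = 11 × 9.6364 × 27.667 × 147.67 × 4.0909 × 1.5625 = 2.7681 × 10^6
Final = 1.20 g/L / 2.7681 × 10^6 = 4.335 × 10^-7 g/L = 0.434 ng/mL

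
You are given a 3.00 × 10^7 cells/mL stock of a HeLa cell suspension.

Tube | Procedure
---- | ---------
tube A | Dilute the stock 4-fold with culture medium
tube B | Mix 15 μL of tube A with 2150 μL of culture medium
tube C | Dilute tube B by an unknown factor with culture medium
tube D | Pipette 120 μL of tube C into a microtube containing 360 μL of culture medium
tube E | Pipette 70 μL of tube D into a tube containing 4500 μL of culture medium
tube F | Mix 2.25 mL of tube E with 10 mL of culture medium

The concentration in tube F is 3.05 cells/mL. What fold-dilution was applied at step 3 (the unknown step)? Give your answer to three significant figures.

12.0-fold

Step 1: 4-fold → factor 4
Step 2: 15 μL + 2150 μL = 2165 μL total → factor 2165/15 = 144.33
Step 3: unknown factor x
Step 4: 120 μL + 360 μL = 480 μL total → factor 480/120 = 4
Step 5: 70 μL + 4500 μL = 4570 μL total → factor 4570/70 = 65.286
Step 6: 2.25 mL + 10 mL = 12.25 mL total → factor 12.25/2.25 = 5.4444
Product of known-step factors = 8.2084 × 10^5
Overall factor = 3.00 × 10^7 cells/mL / (3.05 cells/mL) = 9.8361 × 10^6
x = 9.8361 × 10^6 / 8.2084 × 10^5 = 12.0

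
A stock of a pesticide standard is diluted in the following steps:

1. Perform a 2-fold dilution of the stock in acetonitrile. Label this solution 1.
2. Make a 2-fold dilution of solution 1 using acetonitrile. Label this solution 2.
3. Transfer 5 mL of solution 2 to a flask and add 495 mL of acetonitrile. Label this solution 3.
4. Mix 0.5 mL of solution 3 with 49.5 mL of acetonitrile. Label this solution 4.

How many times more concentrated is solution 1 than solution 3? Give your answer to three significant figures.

Step 1: 2-fold → factor 2
Step 2: 2-fold → factor 2
Step 3: 5 mL + 495 mL = 500 mL total → factor 500/5 = 100
Dilution factor to solution 1 = 2; to solution 3 = 400
[solution 1]/[solution 3] = (factor to solution 3)/(factor to solution 1) = 400/2 = 200

200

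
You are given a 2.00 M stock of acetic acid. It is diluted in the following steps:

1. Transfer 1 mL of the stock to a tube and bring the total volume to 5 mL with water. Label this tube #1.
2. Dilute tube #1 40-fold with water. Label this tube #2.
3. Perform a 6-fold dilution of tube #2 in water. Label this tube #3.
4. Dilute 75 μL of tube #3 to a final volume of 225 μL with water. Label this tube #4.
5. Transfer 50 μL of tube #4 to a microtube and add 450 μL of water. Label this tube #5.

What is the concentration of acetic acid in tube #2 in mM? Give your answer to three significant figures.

Step 1: 1 mL brought to 5 mL → factor 5/1 = 5
Step 2: 40-fold → factor 40
Dilution factor through tube #2 = 5 × 40 = 200
[tube #2] = 2.00 M / 200 = 0.01000 M = 10.0 mM

10.0 mM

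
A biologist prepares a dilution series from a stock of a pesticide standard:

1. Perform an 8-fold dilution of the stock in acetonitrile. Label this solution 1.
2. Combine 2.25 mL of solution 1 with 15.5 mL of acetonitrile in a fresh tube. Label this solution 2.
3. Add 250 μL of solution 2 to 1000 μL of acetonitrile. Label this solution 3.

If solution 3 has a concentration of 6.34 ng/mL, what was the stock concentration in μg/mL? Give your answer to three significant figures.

2.00 μg/mL

Step 1: 8-fold → factor 8
Step 2: 2.25 mL + 15.5 mL = 17.75 mL total → factor 17.75/2.25 = 7.8889
Step 3: 250 μL + 1000 μL = 1250 μL total → factor 1250/250 = 5
Overall dilution factor = 8 × 7.8889 × 5 = 315.56
Stock = 6.34 ng/mL × 315.56 = 2001 ng/mL = 2.00 μg/mL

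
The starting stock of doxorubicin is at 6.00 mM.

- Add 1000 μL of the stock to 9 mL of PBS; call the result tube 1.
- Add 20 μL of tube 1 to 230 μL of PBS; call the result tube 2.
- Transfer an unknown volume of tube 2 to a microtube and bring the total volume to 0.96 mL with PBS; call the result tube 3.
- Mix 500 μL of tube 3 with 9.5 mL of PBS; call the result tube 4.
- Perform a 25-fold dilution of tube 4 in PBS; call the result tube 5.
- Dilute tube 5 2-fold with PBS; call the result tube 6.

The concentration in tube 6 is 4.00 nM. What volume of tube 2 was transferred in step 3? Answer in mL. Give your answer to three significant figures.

0.0800 mL

Step 1: 1000 μL + 9 mL = 10000 μL total → factor 10000/1000 = 10
Step 2: 20 μL + 230 μL = 250 μL total → factor 250/20 = 12.5
Step 3: v brought to 0.96 mL → factor = 0.96 mL/v
Step 4: 500 μL + 9.5 mL = 10000 μL total → factor 10000/500 = 20
Step 5: 25-fold → factor 25
Step 6: 2-fold → factor 2
Product of known-step factors = 1.25 × 10^5
Overall factor = 6.00 mM / (4.00 nM) = 1.5 × 10^6
Step-3 factor = 1.5 × 10^6 / 1.25 × 10^5 = 12
v = 0.96 mL / 12 = 0.0800 mL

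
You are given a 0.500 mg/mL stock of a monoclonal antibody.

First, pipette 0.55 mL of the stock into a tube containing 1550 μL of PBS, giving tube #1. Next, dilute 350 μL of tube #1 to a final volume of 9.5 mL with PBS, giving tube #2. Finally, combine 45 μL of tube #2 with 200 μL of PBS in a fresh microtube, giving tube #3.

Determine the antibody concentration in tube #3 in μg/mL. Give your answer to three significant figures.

Step 1: 0.55 mL + 1550 μL = 2.1 mL total → factor 2.1/0.55 = 3.8182
Step 2: 350 μL brought to 9.5 mL → factor 9500/350 = 27.143
Step 3: 45 μL + 200 μL = 245 μL total → factor 245/45 = 5.4444
Overall dilution factor = 3.8182 × 27.143 × 5.4444 = 564.24
Final = 0.500 mg/mL / 564.24 = 0.0008861 mg/mL = 0.886 μg/mL

0.886 μg/mL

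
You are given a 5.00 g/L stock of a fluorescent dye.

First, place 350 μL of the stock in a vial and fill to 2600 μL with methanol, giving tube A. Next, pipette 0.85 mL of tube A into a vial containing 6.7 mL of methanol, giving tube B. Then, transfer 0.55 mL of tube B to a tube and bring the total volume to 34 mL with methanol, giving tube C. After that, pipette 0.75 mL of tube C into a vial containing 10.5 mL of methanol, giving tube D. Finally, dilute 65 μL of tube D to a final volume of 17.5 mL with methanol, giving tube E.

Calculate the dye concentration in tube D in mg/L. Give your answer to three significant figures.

Step 1: 350 μL brought to 2600 μL → factor 2600/350 = 7.4286
Step 2: 0.85 mL + 6.7 mL = 7.55 mL total → factor 7.55/0.85 = 8.8824
Step 3: 0.55 mL brought to 34 mL → factor 34/0.55 = 61.818
Step 4: 0.75 mL + 10.5 mL = 11.25 mL total → factor 11.25/0.75 = 15
Dilution factor through tube D = 7.4286 × 8.8824 × 61.818 × 15 = 61184
[tube D] = 5.00 g/L / 61184 = 8.172 × 10^-5 g/L = 0.0817 mg/L

0.0817 mg/L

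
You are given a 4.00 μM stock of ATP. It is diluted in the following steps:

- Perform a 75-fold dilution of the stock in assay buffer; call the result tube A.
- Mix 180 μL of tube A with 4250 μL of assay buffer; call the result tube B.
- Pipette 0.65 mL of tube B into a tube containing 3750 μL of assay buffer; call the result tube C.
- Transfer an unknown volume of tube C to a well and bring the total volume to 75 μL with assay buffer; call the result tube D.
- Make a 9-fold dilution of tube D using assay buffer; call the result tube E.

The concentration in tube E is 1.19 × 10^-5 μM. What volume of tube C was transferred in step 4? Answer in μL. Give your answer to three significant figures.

Step 1: 75-fold → factor 75
Step 2: 180 μL + 4250 μL = 4430 μL total → factor 4430/180 = 24.611
Step 3: 0.65 mL + 3750 μL = 4.4 mL total → factor 4.4/0.65 = 6.7692
Step 4: v brought to 75 μL → factor = 75 μL/v
Step 5: 9-fold → factor 9
Product of known-step factors = 1.1245 × 10^5
Overall factor = 4.00 μM / (1.19 × 10^-5 μM) = 3.3613 × 10^5
Step-4 factor = 3.3613 × 10^5 / 1.1245 × 10^5 = 2.9891
v = 75 μL / 2.9891 = 25.1 μL

25.1 μL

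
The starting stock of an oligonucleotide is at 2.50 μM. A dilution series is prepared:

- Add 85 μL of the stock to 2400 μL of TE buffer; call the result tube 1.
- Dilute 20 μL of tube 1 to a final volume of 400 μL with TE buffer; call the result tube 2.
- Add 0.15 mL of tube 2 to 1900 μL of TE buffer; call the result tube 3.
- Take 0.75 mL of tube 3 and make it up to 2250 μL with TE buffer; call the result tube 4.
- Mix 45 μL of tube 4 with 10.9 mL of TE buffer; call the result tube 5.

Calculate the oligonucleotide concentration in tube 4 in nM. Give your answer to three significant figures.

Step 1: 85 μL + 2400 μL = 2485 μL total → factor 2485/85 = 29.235
Step 2: 20 μL brought to 400 μL → factor 400/20 = 20
Step 3: 0.15 mL + 1900 μL = 2.05 mL total → factor 2.05/0.15 = 13.667
Step 4: 0.75 mL brought to 2250 μL → factor 2.25/0.75 = 3
Dilution factor through tube 4 = 29.235 × 20 × 13.667 × 3 = 23973
[tube 4] = 2.50 μM / 23973 = 0.0001043 μM = 0.104 nM

0.104 nM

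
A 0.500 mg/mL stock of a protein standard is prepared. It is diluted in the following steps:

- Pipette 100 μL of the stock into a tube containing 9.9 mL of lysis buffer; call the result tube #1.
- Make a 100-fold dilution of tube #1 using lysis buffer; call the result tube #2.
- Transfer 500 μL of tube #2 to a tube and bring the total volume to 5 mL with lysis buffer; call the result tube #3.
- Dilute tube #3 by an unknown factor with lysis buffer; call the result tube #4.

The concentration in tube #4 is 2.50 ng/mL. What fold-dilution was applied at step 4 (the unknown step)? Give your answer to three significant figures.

2.00-fold

Step 1: 100 μL + 9.9 mL = 10000 μL total → factor 10000/100 = 100
Step 2: 100-fold → factor 100
Step 3: 500 μL brought to 5 mL → factor 5000/500 = 10
Step 4: unknown factor x
Product of known-step factors = 1 × 10^5
Overall factor = 0.500 mg/mL / (2.50 ng/mL) = 2 × 10^5
x = 2 × 10^5 / 1 × 10^5 = 2.00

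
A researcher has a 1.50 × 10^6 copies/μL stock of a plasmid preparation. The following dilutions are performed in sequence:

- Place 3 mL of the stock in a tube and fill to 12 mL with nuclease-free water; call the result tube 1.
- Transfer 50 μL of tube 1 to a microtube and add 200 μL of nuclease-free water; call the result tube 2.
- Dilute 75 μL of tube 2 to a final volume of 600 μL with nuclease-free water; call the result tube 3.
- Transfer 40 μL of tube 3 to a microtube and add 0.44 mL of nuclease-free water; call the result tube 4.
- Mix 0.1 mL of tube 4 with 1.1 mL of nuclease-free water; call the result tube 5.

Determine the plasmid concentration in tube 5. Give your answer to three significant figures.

65.1 copies/μL

Step 1: 3 mL brought to 12 mL → factor 12/3 = 4
Step 2: 50 μL + 200 μL = 250 μL total → factor 250/50 = 5
Step 3: 75 μL brought to 600 μL → factor 600/75 = 8
Step 4: 40 μL + 0.44 mL = 480 μL total → factor 480/40 = 12
Step 5: 0.1 mL + 1.1 mL = 1.2 mL total → factor 1.2/0.1 = 12
Overall dilution factor = 4 × 5 × 8 × 12 × 12 = 23040
Final = 1.50 × 10^6 copies/μL / 23040 = 65.1 copies/μL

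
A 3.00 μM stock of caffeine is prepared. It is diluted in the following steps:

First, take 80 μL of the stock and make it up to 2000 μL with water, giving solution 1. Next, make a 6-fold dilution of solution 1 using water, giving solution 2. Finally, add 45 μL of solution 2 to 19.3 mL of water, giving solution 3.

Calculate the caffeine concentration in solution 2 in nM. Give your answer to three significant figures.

Step 1: 80 μL brought to 2000 μL → factor 2000/80 = 25
Step 2: 6-fold → factor 6
Dilution factor through solution 2 = 25 × 6 = 150
[solution 2] = 3.00 μM / 150 = 0.02000 μM = 20.0 nM

20.0 nM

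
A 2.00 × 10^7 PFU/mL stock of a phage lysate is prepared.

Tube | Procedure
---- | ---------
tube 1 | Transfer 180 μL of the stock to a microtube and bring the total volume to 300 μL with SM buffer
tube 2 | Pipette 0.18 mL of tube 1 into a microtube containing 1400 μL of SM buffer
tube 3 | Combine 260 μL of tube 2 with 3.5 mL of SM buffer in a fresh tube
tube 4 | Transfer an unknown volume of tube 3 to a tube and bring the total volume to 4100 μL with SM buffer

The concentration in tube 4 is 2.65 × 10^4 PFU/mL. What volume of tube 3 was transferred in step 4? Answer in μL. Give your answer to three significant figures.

1.15 × 10^3 μL

Step 1: 180 μL brought to 300 μL → factor 300/180 = 1.6667
Step 2: 0.18 mL + 1400 μL = 1.58 mL total → factor 1.58/0.18 = 8.7778
Step 3: 260 μL + 3.5 mL = 3760 μL total → factor 3760/260 = 14.462
Step 4: v brought to 4100 μL → factor = 4100 μL/v
Product of known-step factors = 211.57
Overall factor = 2.00 × 10^7 PFU/mL / (2.65 × 10^4 PFU/mL) = 754.72
Step-4 factor = 754.72 / 211.57 = 3.5673
v = 4100 μL / 3.5673 = 1.15 × 10^3 μL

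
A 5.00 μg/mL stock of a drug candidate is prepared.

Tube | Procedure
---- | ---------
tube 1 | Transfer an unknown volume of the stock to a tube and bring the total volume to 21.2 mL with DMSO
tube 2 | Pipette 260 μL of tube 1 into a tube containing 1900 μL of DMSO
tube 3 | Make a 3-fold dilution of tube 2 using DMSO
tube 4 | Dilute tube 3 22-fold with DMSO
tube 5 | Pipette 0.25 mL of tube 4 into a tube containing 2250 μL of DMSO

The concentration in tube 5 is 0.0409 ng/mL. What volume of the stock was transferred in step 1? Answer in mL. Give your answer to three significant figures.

Step 1: v brought to 21.2 mL → factor = 21.2 mL/v
Step 2: 260 μL + 1900 μL = 2160 μL total → factor 2160/260 = 8.3077
Step 3: 3-fold → factor 3
Step 4: 22-fold → factor 22
Step 5: 0.25 mL + 2250 μL = 2.5 mL total → factor 2.5/0.25 = 10
Product of known-step factors = 5483.1
Overall factor = 5.00 μg/mL / (0.0409 ng/mL) = 1.2225 × 10^5
Step-1 factor = 1.2225 × 10^5 / 5483.1 = 22.296
v = 21.2 mL / 22.296 = 0.951 mL

0.951 mL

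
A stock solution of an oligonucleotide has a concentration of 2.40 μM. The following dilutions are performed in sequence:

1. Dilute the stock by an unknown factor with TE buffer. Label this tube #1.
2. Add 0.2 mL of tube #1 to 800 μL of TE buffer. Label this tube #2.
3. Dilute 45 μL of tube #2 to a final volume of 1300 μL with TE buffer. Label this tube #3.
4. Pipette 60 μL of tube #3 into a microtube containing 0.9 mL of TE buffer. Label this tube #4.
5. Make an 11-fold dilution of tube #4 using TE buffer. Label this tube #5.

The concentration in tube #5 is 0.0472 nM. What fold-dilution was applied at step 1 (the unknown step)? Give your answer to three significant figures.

Step 1: unknown factor x
Step 2: 0.2 mL + 800 μL = 1 mL total → factor 1/0.2 = 5
Step 3: 45 μL brought to 1300 μL → factor 1300/45 = 28.889
Step 4: 60 μL + 0.9 mL = 960 μL total → factor 960/60 = 16
Step 5: 11-fold → factor 11
Product of known-step factors = 25422
Overall factor = 2.40 μM / (0.0472 nM) = 50847
x = 50847 / 25422 = 2.00

2.00-fold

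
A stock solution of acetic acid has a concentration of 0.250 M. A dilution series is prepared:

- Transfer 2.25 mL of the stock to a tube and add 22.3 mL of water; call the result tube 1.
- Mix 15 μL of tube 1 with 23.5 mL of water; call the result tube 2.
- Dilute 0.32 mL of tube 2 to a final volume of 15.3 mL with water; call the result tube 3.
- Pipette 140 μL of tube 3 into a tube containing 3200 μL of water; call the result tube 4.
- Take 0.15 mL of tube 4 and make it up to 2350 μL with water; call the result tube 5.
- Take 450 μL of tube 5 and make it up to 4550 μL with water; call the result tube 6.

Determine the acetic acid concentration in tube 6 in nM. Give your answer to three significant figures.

Step 1: 2.25 mL + 22.3 mL = 24.55 mL total → factor 24.55/2.25 = 10.911
Step 2: 15 μL + 23.5 mL = 23515 μL total → factor 23515/15 = 1567.7
Step 3: 0.32 mL brought to 15.3 mL → factor 15.3/0.32 = 47.812
Step 4: 140 μL + 3200 μL = 3340 μL total → factor 3340/140 = 23.857
Step 5: 0.15 mL brought to 2350 μL → factor 2.35/0.15 = 15.667
Step 6: 450 μL brought to 4550 μL → factor 4550/450 = 10.111
Overall dilution factor = 10.911 × 1567.7 × 47.812 × 23.857 × 15.667 × 10.111 = 3.0907 × 10^9
Final = 0.250 M / 3.0907 × 10^9 = 8.089 × 10^-11 M = 0.0809 nM

0.0809 nM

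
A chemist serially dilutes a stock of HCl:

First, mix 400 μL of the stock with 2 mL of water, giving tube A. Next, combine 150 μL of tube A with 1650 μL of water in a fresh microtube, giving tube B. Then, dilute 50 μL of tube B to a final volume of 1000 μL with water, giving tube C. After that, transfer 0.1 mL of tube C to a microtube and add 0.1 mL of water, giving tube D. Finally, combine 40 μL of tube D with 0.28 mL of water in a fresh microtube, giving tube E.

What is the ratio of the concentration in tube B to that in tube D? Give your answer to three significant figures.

40.0

Step 1: 400 μL + 2 mL = 2400 μL total → factor 2400/400 = 6
Step 2: 150 μL + 1650 μL = 1800 μL total → factor 1800/150 = 12
Step 3: 50 μL brought to 1000 μL → factor 1000/50 = 20
Step 4: 0.1 mL + 0.1 mL = 0.2 mL total → factor 0.2/0.1 = 2
Dilution factor to tube B = 72; to tube D = 2880
[tube B]/[tube D] = (factor to tube D)/(factor to tube B) = 2880/72 = 40.0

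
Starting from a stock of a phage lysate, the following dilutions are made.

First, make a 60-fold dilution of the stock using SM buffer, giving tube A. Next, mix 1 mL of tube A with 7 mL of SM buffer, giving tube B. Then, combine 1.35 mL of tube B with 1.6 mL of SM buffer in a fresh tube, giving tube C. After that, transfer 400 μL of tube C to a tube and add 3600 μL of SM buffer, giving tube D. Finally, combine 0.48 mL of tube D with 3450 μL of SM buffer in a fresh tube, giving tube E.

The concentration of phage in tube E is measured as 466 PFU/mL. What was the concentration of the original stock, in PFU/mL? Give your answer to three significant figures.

4.00 × 10^7 PFU/mL

Step 1: 60-fold → factor 60
Step 2: 1 mL + 7 mL = 8 mL total → factor 8/1 = 8
Step 3: 1.35 mL + 1.6 mL = 2.95 mL total → factor 2.95/1.35 = 2.1852
Step 4: 400 μL + 3600 μL = 4000 μL total → factor 4000/400 = 10
Step 5: 0.48 mL + 3450 μL = 3.93 mL total → factor 3.93/0.48 = 8.1875
Overall dilution factor = 60 × 8 × 2.1852 × 10 × 8.1875 = 85878
Stock = 466 PFU/mL × 85878 = 4.00 × 10^7 PFU/mL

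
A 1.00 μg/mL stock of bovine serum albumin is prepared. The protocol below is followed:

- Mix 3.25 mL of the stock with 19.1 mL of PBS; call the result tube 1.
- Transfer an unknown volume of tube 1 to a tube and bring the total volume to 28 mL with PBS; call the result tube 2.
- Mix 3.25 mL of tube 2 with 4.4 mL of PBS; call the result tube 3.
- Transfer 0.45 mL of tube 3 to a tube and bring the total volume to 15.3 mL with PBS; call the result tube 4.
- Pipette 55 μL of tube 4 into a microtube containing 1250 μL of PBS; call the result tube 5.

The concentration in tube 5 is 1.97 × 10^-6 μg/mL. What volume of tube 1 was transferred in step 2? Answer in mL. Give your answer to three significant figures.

0.720 mL

Step 1: 3.25 mL + 19.1 mL = 22.35 mL total → factor 22.35/3.25 = 6.8769
Step 2: v brought to 28 mL → factor = 28 mL/v
Step 3: 3.25 mL + 4.4 mL = 7.65 mL total → factor 7.65/3.25 = 2.3538
Step 4: 0.45 mL brought to 15.3 mL → factor 15.3/0.45 = 34
Step 5: 55 μL + 1250 μL = 1305 μL total → factor 1305/55 = 23.727
Product of known-step factors = 13059
Overall factor = 1.00 μg/mL / (1.97 × 10^-6 μg/mL) = 5.0761 × 10^5
Step-2 factor = 5.0761 × 10^5 / 13059 = 38.872
v = 28 mL / 38.872 = 0.720 mL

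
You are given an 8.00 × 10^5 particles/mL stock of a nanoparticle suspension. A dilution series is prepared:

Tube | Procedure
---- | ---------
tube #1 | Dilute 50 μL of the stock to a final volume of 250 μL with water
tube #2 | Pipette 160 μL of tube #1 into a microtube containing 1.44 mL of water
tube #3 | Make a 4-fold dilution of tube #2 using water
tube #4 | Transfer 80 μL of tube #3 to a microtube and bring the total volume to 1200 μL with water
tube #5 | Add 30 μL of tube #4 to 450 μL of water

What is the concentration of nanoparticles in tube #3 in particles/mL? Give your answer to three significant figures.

4.00 × 10^3 particles/mL

Step 1: 50 μL brought to 250 μL → factor 250/50 = 5
Step 2: 160 μL + 1.44 mL = 1600 μL total → factor 1600/160 = 10
Step 3: 4-fold → factor 4
Dilution factor through tube #3 = 5 × 10 × 4 = 200
[tube #3] = 8.00 × 10^5 particles/mL / 200 = 4.00 × 10^3 particles/mL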